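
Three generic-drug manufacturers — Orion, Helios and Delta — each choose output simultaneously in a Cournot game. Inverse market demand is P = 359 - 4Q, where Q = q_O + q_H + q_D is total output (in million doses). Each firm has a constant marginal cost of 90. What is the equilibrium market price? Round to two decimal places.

A representative firm's profit is π_i = q_i(359 - 4Q) - 90q_i.
First-order condition (treating rivals' output as given): 269 - 8q_i - 4·Σ_{j≠i} q_j = 0.
With identical firms every q_j equals q_i, so Σ_{j≠i} q_j = 2q_i and 269 = 16q_i, giving q_i = 269/16.
Total output Q = 807/16, so price P = 359 - 4·(807/16) = 629/4.

157.25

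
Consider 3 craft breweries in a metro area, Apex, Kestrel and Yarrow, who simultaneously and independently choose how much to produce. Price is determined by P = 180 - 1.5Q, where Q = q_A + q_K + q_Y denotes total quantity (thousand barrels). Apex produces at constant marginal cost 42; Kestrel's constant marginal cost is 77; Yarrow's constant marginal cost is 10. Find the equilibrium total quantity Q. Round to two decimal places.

Apex's profit: π_A = (180 - 1.5Q)q_A - (42q_A). Setting ∂π_A/∂q_A = 0: 138 - 3q_A - (3/2)(q_K + q_Y) = 0.
Kestrel's first-order condition: 103 - 3q_K - (3/2)(q_A + q_Y) = 0.
Yarrow's profit: π_Y = (180 - 1.5Q)q_Y - (10q_Y). Setting ∂π_Y/∂q_Y = 0: 170 - 3q_Y - (3/2)(q_A + q_K) = 0.
Summing all 3 equations gives 411 − 6Q = 0, hence Q = 137/2.
Back-substituting: q_A = (138 − 411/4)/(3/2) = 47/2, q_K = (103 − 411/4)/(3/2) = 1/6, q_Y = (170 − 411/4)/(3/2) = 269/6.
Total output Q = 47/2 + 1/6 + 269/6 = 137/2.

68.50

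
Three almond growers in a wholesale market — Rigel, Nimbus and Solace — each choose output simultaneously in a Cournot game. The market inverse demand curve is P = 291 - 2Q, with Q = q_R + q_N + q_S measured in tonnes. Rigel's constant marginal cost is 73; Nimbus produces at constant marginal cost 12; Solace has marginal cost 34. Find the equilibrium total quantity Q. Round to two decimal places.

94.25

Rigel's profit: π_R = (291 - 2Q)q_R - (73q_R). Setting ∂π_R/∂q_R = 0: 218 - 4q_R - 2(q_N + q_S) = 0.
Nimbus's profit: π_N = (291 - 2Q)q_N - (12q_N). Setting ∂π_N/∂q_N = 0: 279 - 4q_N - 2(q_R + q_S) = 0.
Solace's first-order condition: 257 - 4q_S - 2(q_R + q_N) = 0.
Summing all 3 equations gives 754 − 8Q = 0, hence Q = 377/4.
Back-substituting: q_R = (218 − 377/2)/2 = 59/4, q_N = (279 − 377/2)/2 = 181/4, q_S = (257 − 377/2)/2 = 137/4.
Total output Q = 59/4 + 181/4 + 137/4 = 377/4.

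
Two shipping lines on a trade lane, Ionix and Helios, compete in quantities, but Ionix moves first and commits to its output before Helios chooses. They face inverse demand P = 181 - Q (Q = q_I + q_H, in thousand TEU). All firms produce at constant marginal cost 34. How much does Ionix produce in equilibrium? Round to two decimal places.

Solve by backward induction. Given q_I, the follower Helios maximises π_H = (181 - q_I - q_H)q_H - 34q_H.
Follower FOC: 147 - q_I - 2q_H = 0, so q_H(q_I) = (147 - q_I)/2.
Ionix substitutes q_H(q_I) into its own profit: π_I = q_I(181 - q_I - (147 - q_I)/2) - 34q_I = (215/2 - (1/2)q_I)q_I - 34q_I.
Maximising: ∂π_I/∂q_I = 147/2 - q_I = 0, giving q_I = 147/2.
Then q_H = (147 - 147/2)/2 = 147/4.

73.50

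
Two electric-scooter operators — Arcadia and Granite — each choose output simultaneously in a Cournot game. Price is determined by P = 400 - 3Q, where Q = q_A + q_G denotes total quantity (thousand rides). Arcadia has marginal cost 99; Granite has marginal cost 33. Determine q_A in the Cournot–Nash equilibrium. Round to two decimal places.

26.11

Arcadia's profit: π_A = (400 - 3Q)q_A - (99q_A). Setting ∂π_A/∂q_A = 0: 301 - 6q_A - 3(q_G) = 0.
Granite's first-order condition: 367 - 6q_G - 3(q_A) = 0.
So q_A = (301 - 3q_G)/6 and q_G = (367 - 3q_A)/6.
Solving the pair: q_A = 235/9, q_G = 433/9.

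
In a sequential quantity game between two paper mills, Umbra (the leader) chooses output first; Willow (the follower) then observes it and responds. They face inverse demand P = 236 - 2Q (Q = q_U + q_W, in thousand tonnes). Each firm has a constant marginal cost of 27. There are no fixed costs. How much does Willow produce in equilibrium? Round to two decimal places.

26.13

Solve by backward induction. Given q_U, the follower Willow maximises π_W = (236 - 2q_U - 2q_W)q_W - 27q_W.
Setting the follower's marginal profit to zero, 209 - 2q_U - 4q_W = 0, i.e. q_W = (209 - 2q_U)/4.
Umbra substitutes q_W(q_U) into its own profit: π_U = q_U(236 - 2q_U - (209 - 2q_U)/2) - 27q_U = (263/2 - q_U)q_U - 27q_U.
The leader's first-order condition 209/2 - 2q_U = 0 yields q_U = 209/4.
Then q_W = (209 - 2·(209/4))/4 = 209/8.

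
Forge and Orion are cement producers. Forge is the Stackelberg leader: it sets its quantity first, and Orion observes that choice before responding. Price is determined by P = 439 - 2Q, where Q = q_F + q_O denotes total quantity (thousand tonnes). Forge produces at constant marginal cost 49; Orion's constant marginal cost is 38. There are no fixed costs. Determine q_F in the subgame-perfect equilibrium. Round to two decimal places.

94.75

Solve by backward induction. Given q_F, the follower Orion maximises π_O = (439 - 2q_F - 2q_O)q_O - 38q_O.
Follower FOC: 401 - 2q_F - 4q_O = 0, so q_O(q_F) = (401 - 2q_F)/4.
The leader anticipates this reaction. Substituting into P = 439 - 2Q gives P = 477/2 - q_F, so π_F = (477/2 - q_F)q_F - 49q_F.
Leader FOC: 379/2 - 2q_F = 0, so q_F = 379/4.
Then q_O = (401 - 2·(379/4))/4 = 423/8.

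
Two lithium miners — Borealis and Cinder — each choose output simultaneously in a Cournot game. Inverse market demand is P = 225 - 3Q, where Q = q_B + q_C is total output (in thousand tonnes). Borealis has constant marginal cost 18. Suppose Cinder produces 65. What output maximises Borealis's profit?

With the rival's output fixed at 65, Borealis's profit is π_B = (225 - 3·65 - 3q_B)q_B - (18q_B) = (30 - 3q_B)q_B - (18q_B).
∂π_B/∂q_B = 12 - 6q_B = 0, so q_B = 2.

2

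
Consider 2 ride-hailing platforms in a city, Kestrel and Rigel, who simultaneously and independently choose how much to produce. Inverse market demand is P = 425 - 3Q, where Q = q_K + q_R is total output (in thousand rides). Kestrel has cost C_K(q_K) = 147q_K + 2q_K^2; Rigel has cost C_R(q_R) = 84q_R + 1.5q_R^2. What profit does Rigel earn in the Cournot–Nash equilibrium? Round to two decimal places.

4551.29

Kestrel's profit: π_K = (425 - 3Q)q_K - (147q_K + 2q_K²). Setting ∂π_K/∂q_K = 0: 278 - 10q_K - 3(q_R) = 0.
Rigel's first-order condition: 341 - 9q_R - 3(q_K) = 0.
So q_K = (278 - 3q_R)/10 and q_R = (341 - 3q_K)/9.
Substituting one into the other gives q_K = 493/27 and q_R = 31.8025.
Price P = 425 - 3·50.0617 = 274.8148.
Rigel's profit: 274.8148·31.8025 - 84·31.8025 - (3/2)·31.8025² = 4551.2867.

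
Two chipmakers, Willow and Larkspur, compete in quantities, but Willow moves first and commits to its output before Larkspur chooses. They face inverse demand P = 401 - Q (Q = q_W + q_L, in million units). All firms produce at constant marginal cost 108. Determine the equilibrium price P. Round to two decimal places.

181.25

Solve by backward induction. Given q_W, the follower Larkspur maximises π_L = (401 - q_W - q_L)q_L - 108q_L.
Follower FOC: 293 - q_W - 2q_L = 0, so q_L(q_W) = (293 - q_W)/2.
Willow substitutes q_L(q_W) into its own profit: π_W = q_W(401 - q_W - (293 - q_W)/2) - 108q_W = (509/2 - (1/2)q_W)q_W - 108q_W.
The leader's first-order condition 293/2 - q_W = 0 yields q_W = 293/2.
Then q_L = (293 - 293/2)/2 = 293/4.
Total output Q = 879/4, so price P = 401 - 879/4 = 725/4.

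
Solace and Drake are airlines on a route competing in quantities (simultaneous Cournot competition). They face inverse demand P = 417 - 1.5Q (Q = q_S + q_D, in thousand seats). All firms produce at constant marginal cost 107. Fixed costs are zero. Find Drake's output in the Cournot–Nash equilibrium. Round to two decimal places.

A representative firm's profit is π_i = q_i(417 - 1.5Q) - 107q_i.
First-order condition (treating rivals' output as given): 310 - 3q_i - (3/2)q_j = 0.
With identical firms every q_j equals q_i, so q_j = q_i and 310 = (9/2)q_i, giving q_i = 620/9.

68.89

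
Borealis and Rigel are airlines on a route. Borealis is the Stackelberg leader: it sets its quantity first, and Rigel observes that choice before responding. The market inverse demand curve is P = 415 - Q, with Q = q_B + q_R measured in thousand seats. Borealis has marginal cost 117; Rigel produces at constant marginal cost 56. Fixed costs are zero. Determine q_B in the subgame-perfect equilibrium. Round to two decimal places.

118.50

The follower Rigel best-responds to any q_B: π_R = (415 - Q)q_R - 56q_R.
Setting the follower's marginal profit to zero, 359 - q_B - 2q_R = 0, i.e. q_R = (359 - q_B)/2.
The leader anticipates this reaction. Substituting into P = 415 - Q gives P = 471/2 - (1/2)q_B, so π_B = (471/2 - (1/2)q_B)q_B - 117q_B.
The leader's first-order condition 237/2 - q_B = 0 yields q_B = 237/2.
Then q_R = (359 - 237/2)/2 = 481/4.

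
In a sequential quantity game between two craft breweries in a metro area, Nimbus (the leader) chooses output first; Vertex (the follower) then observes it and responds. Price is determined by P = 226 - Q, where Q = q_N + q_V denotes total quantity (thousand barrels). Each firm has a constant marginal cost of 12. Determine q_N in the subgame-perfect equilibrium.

Solve by backward induction. Given q_N, the follower Vertex maximises π_V = (226 - q_N - q_V)q_V - 12q_V.
∂π_V/∂q_V = 214 - q_N - 2q_V = 0 gives the reaction function q_V = (214 - q_N)/2.
The leader anticipates this reaction. Substituting into P = 226 - Q gives P = 119 - (1/2)q_N, so π_N = (119 - (1/2)q_N)q_N - 12q_N.
The leader's first-order condition 107 - q_N = 0 yields q_N = 107.
Then q_V = (214 - 107)/2 = 107/2.

107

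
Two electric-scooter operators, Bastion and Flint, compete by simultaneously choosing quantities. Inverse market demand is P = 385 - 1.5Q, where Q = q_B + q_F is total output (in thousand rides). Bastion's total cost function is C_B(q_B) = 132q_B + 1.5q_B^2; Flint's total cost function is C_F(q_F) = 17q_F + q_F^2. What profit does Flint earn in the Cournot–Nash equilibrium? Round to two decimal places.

10854.35

Bastion's profit: π_B = (385 - 1.5Q)q_B - (132q_B + (3/2)q_B²). Setting ∂π_B/∂q_B = 0: 253 - 6q_B - (3/2)(q_F) = 0.
Flint's first-order condition: 368 - 5q_F - (3/2)(q_B) = 0.
So q_B = (253 - (3/2)q_F)/6 and q_F = (368 - (3/2)q_B)/5.
Solving the pair: q_B = 25.6937, q_F = 65.8919.
Price P = 385 - (3/2)·91.5856 = 247.6216.
Flint's profit: 247.6216·65.8919 - 17·65.8919 - 65.8919² = 10854.3535.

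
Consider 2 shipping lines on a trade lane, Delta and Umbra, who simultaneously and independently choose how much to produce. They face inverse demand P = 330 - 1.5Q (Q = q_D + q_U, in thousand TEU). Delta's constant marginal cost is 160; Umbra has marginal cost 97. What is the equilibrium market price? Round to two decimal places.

195.67

Delta's profit: π_D = (330 - 1.5Q)q_D - (160q_D). Setting ∂π_D/∂q_D = 0: 170 - 3q_D - (3/2)(q_U) = 0.
Umbra's profit: π_U = (330 - 1.5Q)q_U - (97q_U). Setting ∂π_U/∂q_U = 0: 233 - 3q_U - (3/2)(q_D) = 0.
So q_D = (170 - (3/2)q_U)/3 and q_U = (233 - (3/2)q_D)/3.
Substituting one into the other gives q_D = 214/9 and q_U = 592/9.
Total output Q = 806/9, so price P = 330 - (3/2)·(806/9) = 587/3.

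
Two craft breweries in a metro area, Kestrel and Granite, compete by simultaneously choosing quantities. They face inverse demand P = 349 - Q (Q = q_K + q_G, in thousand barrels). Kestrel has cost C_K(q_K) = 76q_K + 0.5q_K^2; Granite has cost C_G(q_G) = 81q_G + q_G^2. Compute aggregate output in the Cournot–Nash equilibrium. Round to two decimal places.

123.18

Kestrel's profit: π_K = (349 - Q)q_K - (76q_K + (1/2)q_K²). Setting ∂π_K/∂q_K = 0: 273 - 3q_K - (q_G) = 0.
Granite's first-order condition: 268 - 4q_G - (q_K) = 0.
Best responses: q_K = (273 - q_G)/3, q_G = (268 - q_K)/4.
Solving the pair: q_K = 824/11, q_G = 531/11.
Total output Q = 824/11 + 531/11 = 1355/11.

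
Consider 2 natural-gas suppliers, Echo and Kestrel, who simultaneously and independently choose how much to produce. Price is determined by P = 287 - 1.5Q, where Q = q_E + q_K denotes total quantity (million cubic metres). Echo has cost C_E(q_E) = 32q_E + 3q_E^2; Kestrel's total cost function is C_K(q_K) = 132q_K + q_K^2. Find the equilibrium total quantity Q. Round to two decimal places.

48.07

Echo's profit: π_E = (287 - 1.5Q)q_E - (32q_E + 3q_E²). Setting ∂π_E/∂q_E = 0: 255 - 9q_E - (3/2)(q_K) = 0.
Kestrel's first-order condition: 155 - 5q_K - (3/2)(q_E) = 0.
So q_E = (255 - (3/2)q_K)/9 and q_K = (155 - (3/2)q_E)/5.
Substituting one into the other gives q_E = 1390/57 and q_K = 450/19.
Total output Q = 1390/57 + 450/19 = 48.0702.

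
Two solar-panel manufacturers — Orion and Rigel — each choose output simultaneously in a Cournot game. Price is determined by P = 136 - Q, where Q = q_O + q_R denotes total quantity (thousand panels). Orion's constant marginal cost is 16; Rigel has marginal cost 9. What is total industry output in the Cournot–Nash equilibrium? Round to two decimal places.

82.33

Orion's profit: π_O = (136 - Q)q_O - (16q_O). Setting ∂π_O/∂q_O = 0: 120 - 2q_O - (q_R) = 0.
Rigel's first-order condition: 127 - 2q_R - (q_O) = 0.
Best responses: q_O = (120 - q_R)/2, q_R = (127 - q_O)/2.
Substituting one into the other gives q_O = 113/3 and q_R = 134/3.
Total output Q = 113/3 + 134/3 = 247/3.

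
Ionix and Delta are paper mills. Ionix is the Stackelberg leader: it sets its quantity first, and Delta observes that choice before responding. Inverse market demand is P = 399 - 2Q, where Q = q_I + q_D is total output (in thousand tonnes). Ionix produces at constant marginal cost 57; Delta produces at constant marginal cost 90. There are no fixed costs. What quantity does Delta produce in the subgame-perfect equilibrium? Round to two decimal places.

30.38

The follower Delta best-responds to any q_I: π_D = (399 - 2Q)q_D - 90q_D.
Setting the follower's marginal profit to zero, 309 - 2q_I - 4q_D = 0, i.e. q_D = (309 - 2q_I)/4.
The leader anticipates this reaction. Substituting into P = 399 - 2Q gives P = 489/2 - q_I, so π_I = (489/2 - q_I)q_I - 57q_I.
Maximising: ∂π_I/∂q_I = 375/2 - 2q_I = 0, giving q_I = 375/4.
Then q_D = (309 - 2·(375/4))/4 = 243/8.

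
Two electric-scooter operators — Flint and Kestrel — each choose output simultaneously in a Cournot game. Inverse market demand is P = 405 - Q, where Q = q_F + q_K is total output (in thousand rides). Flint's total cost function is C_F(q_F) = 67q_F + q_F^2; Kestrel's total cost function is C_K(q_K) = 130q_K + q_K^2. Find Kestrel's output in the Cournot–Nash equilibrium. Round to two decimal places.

50.80

Flint's profit: π_F = (405 - Q)q_F - (67q_F + q_F²). Setting ∂π_F/∂q_F = 0: 338 - 4q_F - (q_K) = 0.
Kestrel's first-order condition: 275 - 4q_K - (q_F) = 0.
Best responses: q_F = (338 - q_K)/4, q_K = (275 - q_F)/4.
Solving the pair: q_F = 359/5, q_K = 254/5.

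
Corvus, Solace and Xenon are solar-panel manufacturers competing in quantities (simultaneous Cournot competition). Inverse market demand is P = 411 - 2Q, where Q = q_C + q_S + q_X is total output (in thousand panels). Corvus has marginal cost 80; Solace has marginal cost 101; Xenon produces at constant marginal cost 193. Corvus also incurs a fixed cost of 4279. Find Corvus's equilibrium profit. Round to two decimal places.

Corvus's profit: π_C = (411 - 2Q)q_C - (80q_C). Setting ∂π_C/∂q_C = 0: 331 - 4q_C - 2(q_S + q_X) = 0.
Solace's profit: π_S = (411 - 2Q)q_S - (101q_S). Setting ∂π_S/∂q_S = 0: 310 - 4q_S - 2(q_C + q_X) = 0.
Xenon's first-order condition: 218 - 4q_X - 2(q_C + q_S) = 0.
Summing all 3 equations gives 859 − 8Q = 0, hence Q = 859/8.
Back-substituting: q_C = (331 − 859/4)/2 = 465/8, q_S = (310 − 859/4)/2 = 381/8, q_X = (218 − 859/4)/2 = 13/8.
Price P = 411 - 2·(859/8) = 785/4.
Corvus's profit: (785/4 - 80)·(465/8) - 4279 = 2478.0313.

2478.03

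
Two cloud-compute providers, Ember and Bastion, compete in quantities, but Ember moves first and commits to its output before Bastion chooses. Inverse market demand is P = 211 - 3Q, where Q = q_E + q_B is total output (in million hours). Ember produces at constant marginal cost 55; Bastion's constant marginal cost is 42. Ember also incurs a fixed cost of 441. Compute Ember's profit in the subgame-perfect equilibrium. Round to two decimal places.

The follower Bastion best-responds to any q_E: π_B = (211 - 3Q)q_B - 42q_B.
Follower FOC: 169 - 3q_E - 6q_B = 0, so q_B(q_E) = (169 - 3q_E)/6.
Ember substitutes q_B(q_E) into its own profit: π_E = q_E(211 - 3q_E - (169 - 3q_E)/2) - 55q_E = (253/2 - (3/2)q_E)q_E - 55q_E.
Maximising: ∂π_E/∂q_E = 143/2 - 3q_E = 0, giving q_E = 143/6.
Then q_B = (169 - 3·(143/6))/6 = 65/4.
Price P = 211 - 3·(481/12) = 363/4.
Ember's profit: (363/4 - 55)·(143/6) - 441 = 411.0417.

411.04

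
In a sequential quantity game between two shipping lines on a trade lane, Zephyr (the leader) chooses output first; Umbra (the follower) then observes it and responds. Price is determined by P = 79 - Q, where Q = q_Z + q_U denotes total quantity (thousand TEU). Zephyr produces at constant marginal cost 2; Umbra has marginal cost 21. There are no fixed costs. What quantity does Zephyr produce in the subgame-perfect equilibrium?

The follower Umbra best-responds to any q_Z: π_U = (79 - Q)q_U - 21q_U.
∂π_U/∂q_U = 58 - q_Z - 2q_U = 0 gives the reaction function q_U = (58 - q_Z)/2.
Zephyr substitutes q_U(q_Z) into its own profit: π_Z = q_Z(79 - q_Z - (58 - q_Z)/2) - 2q_Z = (50 - (1/2)q_Z)q_Z - 2q_Z.
The leader's first-order condition 48 - q_Z = 0 yields q_Z = 48.
Then q_U = (58 - 48)/2 = 5.

48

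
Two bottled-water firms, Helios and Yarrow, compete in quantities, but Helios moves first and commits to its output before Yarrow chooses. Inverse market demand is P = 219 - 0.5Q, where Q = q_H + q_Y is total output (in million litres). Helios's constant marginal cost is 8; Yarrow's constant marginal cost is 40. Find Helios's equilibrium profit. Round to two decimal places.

14762.25

Solve by backward induction. Given q_H, the follower Yarrow maximises π_Y = (219 - (1/2)q_H - (1/2)q_Y)q_Y - 40q_Y.
Setting the follower's marginal profit to zero, 179 - (1/2)q_H - q_Y = 0, i.e. q_Y = (179 - (1/2)q_H).
The leader anticipates this reaction. Substituting into P = 219 - 0.5Q gives P = 259/2 - (1/4)q_H, so π_H = (259/2 - (1/4)q_H)q_H - 8q_H.
Leader FOC: 243/2 - (1/2)q_H = 0, so q_H = 243.
Then q_Y = (179 - (1/2)·243) = 115/2.
Price P = 219 - (1/2)·(601/2) = 275/4.
Helios's profit: (275/4 - 8)·243 = 14762.2500.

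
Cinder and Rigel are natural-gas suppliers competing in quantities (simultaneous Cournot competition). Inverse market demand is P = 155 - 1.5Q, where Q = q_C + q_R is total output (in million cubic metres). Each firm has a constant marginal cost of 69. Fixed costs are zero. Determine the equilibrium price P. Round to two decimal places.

A representative firm's profit is π_i = q_i(155 - 1.5Q) - 69q_i.
Setting ∂π_i/∂q_i = 0 with rivals' quantities fixed: 86 - 3q_i - (3/2)q_j = 0.
With identical firms every q_j equals q_i, so q_j = q_i and 86 = (9/2)q_i, giving q_i = 172/9.
Total output Q = 344/9, so price P = 155 - (3/2)·(344/9) = 293/3.

97.67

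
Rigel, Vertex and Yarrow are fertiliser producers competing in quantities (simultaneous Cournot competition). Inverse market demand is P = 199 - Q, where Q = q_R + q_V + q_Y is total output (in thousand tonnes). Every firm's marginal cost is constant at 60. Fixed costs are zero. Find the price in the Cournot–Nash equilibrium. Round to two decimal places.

A representative firm's profit is π_i = q_i(199 - Q) - 60q_i.
First-order condition (treating rivals' output as given): 139 - 2q_i - Σ_{j≠i} q_j = 0.
With identical firms every q_j equals q_i, so Σ_{j≠i} q_j = 2q_i and 139 = 4q_i, giving q_i = 139/4.
Total output Q = 417/4, so price P = 199 - 417/4 = 379/4.

94.75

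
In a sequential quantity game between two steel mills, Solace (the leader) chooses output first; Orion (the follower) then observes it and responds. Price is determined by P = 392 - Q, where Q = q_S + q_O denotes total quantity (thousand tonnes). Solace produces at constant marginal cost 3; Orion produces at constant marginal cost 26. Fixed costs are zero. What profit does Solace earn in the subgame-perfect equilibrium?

21218

The follower Orion best-responds to any q_S: π_O = (392 - Q)q_O - 26q_O.
Setting the follower's marginal profit to zero, 366 - q_S - 2q_O = 0, i.e. q_O = (366 - q_S)/2.
The leader anticipates this reaction. Substituting into P = 392 - Q gives P = 209 - (1/2)q_S, so π_S = (209 - (1/2)q_S)q_S - 3q_S.
The leader's first-order condition 206 - q_S = 0 yields q_S = 206.
Then q_O = (366 - 206)/2 = 80.
Price P = 392 - 286 = 106.
Solace's profit: (106 - 3)·206 = 21218.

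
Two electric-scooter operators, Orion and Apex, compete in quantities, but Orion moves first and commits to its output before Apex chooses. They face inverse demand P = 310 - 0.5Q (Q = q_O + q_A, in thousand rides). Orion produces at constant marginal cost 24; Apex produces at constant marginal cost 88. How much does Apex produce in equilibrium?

47

Solve by backward induction. Given q_O, the follower Apex maximises π_A = (310 - (1/2)q_O - (1/2)q_A)q_A - 88q_A.
∂π_A/∂q_A = 222 - (1/2)q_O - q_A = 0 gives the reaction function q_A = (222 - (1/2)q_O).
Orion substitutes q_A(q_O) into its own profit: π_O = q_O(310 - (1/2)q_O - (222 - (1/2)q_O)/2) - 24q_O = (199 - (1/4)q_O)q_O - 24q_O.
The leader's first-order condition 175 - (1/2)q_O = 0 yields q_O = 350.
Then q_A = (222 - (1/2)·350) = 47.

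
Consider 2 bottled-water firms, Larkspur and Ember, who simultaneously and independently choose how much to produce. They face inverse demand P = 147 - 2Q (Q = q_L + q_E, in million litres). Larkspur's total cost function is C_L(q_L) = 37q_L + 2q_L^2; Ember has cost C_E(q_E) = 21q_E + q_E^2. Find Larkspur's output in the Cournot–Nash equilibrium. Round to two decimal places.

9.27

Larkspur's profit: π_L = (147 - 2Q)q_L - (37q_L + 2q_L²). Setting ∂π_L/∂q_L = 0: 110 - 8q_L - 2(q_E) = 0.
Ember's first-order condition: 126 - 6q_E - 2(q_L) = 0.
Rearranging gives the reaction functions q_L = (110 - 2q_E)/8 and q_E = (126 - 2q_L)/6.
Substituting one into the other gives q_L = 102/11 and q_E = 197/11.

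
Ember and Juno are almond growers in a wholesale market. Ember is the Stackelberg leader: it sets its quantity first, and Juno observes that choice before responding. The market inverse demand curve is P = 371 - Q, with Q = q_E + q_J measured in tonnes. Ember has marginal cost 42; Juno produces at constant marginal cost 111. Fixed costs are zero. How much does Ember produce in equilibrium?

Solve by backward induction. Given q_E, the follower Juno maximises π_J = (371 - q_E - q_J)q_J - 111q_J.
Setting the follower's marginal profit to zero, 260 - q_E - 2q_J = 0, i.e. q_J = (260 - q_E)/2.
The leader anticipates this reaction. Substituting into P = 371 - Q gives P = 241 - (1/2)q_E, so π_E = (241 - (1/2)q_E)q_E - 42q_E.
Maximising: ∂π_E/∂q_E = 199 - q_E = 0, giving q_E = 199.
Then q_J = (260 - 199)/2 = 61/2.

199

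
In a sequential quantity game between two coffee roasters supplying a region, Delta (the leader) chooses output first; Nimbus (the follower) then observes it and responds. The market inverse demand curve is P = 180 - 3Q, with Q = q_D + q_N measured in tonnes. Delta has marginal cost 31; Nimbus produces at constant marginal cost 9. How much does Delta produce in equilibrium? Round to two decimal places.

Solve by backward induction. Given q_D, the follower Nimbus maximises π_N = (180 - 3q_D - 3q_N)q_N - 9q_N.
∂π_N/∂q_N = 171 - 3q_D - 6q_N = 0 gives the reaction function q_N = (171 - 3q_D)/6.
The leader anticipates this reaction. Substituting into P = 180 - 3Q gives P = 189/2 - (3/2)q_D, so π_D = (189/2 - (3/2)q_D)q_D - 31q_D.
Leader FOC: 127/2 - 3q_D = 0, so q_D = 127/6.
Then q_N = (171 - 3·(127/6))/6 = 215/12.

21.17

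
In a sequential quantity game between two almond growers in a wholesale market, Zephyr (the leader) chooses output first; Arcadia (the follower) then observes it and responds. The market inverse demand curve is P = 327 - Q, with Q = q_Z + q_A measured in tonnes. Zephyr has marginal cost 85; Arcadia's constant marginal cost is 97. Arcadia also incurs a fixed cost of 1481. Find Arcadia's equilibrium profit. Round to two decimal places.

1171.25

Solve by backward induction. Given q_Z, the follower Arcadia maximises π_A = (327 - q_Z - q_A)q_A - 97q_A.
Setting the follower's marginal profit to zero, 230 - q_Z - 2q_A = 0, i.e. q_A = (230 - q_Z)/2.
Zephyr substitutes q_A(q_Z) into its own profit: π_Z = q_Z(327 - q_Z - (230 - q_Z)/2) - 85q_Z = (212 - (1/2)q_Z)q_Z - 85q_Z.
Maximising: ∂π_Z/∂q_Z = 127 - q_Z = 0, giving q_Z = 127.
Then q_A = (230 - 127)/2 = 103/2.
Price P = 327 - 357/2 = 297/2.
Arcadia's profit: (297/2 - 97)·(103/2) - 1481 = 1171.2500.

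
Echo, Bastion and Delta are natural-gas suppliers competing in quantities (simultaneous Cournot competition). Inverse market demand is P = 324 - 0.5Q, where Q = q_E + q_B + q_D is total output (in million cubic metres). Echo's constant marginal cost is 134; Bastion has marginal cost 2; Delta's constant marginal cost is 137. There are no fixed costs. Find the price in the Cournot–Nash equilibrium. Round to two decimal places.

149.25

Echo's profit: π_E = (324 - 0.5Q)q_E - (134q_E). Setting ∂π_E/∂q_E = 0: 190 - q_E - (1/2)(q_B + q_D) = 0.
Bastion's profit: π_B = (324 - 0.5Q)q_B - (2q_B). Setting ∂π_B/∂q_B = 0: 322 - q_B - (1/2)(q_E + q_D) = 0.
Delta's profit: π_D = (324 - 0.5Q)q_D - (137q_D). Setting ∂π_D/∂q_D = 0: 187 - q_D - (1/2)(q_E + q_B) = 0.
Adding the 3 conditions: 699 − Q − Q = 0, i.e. Q = 699/2.
Back-substituting: q_E = (190 − 699/4)/(1/2) = 61/2, q_B = (322 − 699/4)/(1/2) = 589/2, q_D = (187 − 699/4)/(1/2) = 49/2.
Total output Q = 699/2, so price P = 324 - (1/2)·(699/2) = 597/4.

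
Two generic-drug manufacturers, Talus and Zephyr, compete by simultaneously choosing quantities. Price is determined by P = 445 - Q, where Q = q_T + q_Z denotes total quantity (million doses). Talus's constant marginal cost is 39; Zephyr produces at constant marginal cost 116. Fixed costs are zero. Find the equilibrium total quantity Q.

Talus's profit: π_T = (445 - Q)q_T - (39q_T). Setting ∂π_T/∂q_T = 0: 406 - 2q_T - (q_Z) = 0.
Zephyr's profit: π_Z = (445 - Q)q_Z - (116q_Z). Setting ∂π_Z/∂q_Z = 0: 329 - 2q_Z - (q_T) = 0.
Best responses: q_T = (406 - q_Z)/2, q_Z = (329 - q_T)/2.
Solving the pair: q_T = 161, q_Z = 84.
Total output Q = 161 + 84 = 245.

245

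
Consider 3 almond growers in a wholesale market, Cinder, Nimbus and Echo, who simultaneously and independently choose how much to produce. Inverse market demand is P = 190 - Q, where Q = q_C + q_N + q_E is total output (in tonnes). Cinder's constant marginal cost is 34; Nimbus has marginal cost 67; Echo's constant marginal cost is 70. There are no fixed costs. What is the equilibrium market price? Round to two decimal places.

90.25

Cinder's profit: π_C = (190 - Q)q_C - (34q_C). Setting ∂π_C/∂q_C = 0: 156 - 2q_C - (q_N + q_E) = 0.
Nimbus's first-order condition: 123 - 2q_N - (q_C + q_E) = 0.
Echo's first-order condition: 120 - 2q_E - (q_C + q_N) = 0.
Summing all 3 equations gives 399 − 4Q = 0, hence Q = 399/4.
Back-substituting: q_C = (156 − 399/4) = 225/4, q_N = (123 − 399/4) = 93/4, q_E = (120 − 399/4) = 81/4.
Total output Q = 399/4, so price P = 190 - 399/4 = 361/4.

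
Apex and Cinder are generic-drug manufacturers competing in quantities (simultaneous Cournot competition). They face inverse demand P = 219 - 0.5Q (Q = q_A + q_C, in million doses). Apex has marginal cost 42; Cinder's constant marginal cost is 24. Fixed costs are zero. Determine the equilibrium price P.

95

Apex's profit: π_A = (219 - 0.5Q)q_A - (42q_A). Setting ∂π_A/∂q_A = 0: 177 - q_A - (1/2)(q_C) = 0.
Cinder's first-order condition: 195 - q_C - (1/2)(q_A) = 0.
So q_A = (177 - (1/2)q_C) and q_C = (195 - (1/2)q_A).
Solving the pair: q_A = 106, q_C = 142.
Total output Q = 248, so price P = 219 - (1/2)·248 = 95.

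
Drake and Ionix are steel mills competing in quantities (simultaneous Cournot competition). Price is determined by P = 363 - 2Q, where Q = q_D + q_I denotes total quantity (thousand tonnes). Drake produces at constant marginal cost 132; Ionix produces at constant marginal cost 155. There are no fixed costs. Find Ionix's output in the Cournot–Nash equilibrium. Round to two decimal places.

30.83

Drake's profit: π_D = (363 - 2Q)q_D - (132q_D). Setting ∂π_D/∂q_D = 0: 231 - 4q_D - 2(q_I) = 0.
Ionix's profit: π_I = (363 - 2Q)q_I - (155q_I). Setting ∂π_I/∂q_I = 0: 208 - 4q_I - 2(q_D) = 0.
Best responses: q_D = (231 - 2q_I)/4, q_I = (208 - 2q_D)/4.
Substituting one into the other gives q_D = 127/3 and q_I = 185/6.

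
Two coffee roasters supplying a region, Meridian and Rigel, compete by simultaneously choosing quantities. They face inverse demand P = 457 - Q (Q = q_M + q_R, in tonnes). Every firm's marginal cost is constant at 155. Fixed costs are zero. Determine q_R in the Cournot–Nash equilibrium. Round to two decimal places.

100.67

A representative firm's profit is π_i = q_i(457 - Q) - 155q_i.
Setting ∂π_i/∂q_i = 0 with rivals' quantities fixed: 302 - 2q_i - q_j = 0.
With identical firms every q_j equals q_i, so q_j = q_i and 302 = 3q_i, giving q_i = 302/3.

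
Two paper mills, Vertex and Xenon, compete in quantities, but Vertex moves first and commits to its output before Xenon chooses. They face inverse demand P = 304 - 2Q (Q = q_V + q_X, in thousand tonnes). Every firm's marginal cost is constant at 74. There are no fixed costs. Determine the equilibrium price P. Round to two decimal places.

131.50

The follower Xenon best-responds to any q_V: π_X = (304 - 2Q)q_X - 74q_X.
∂π_X/∂q_X = 230 - 2q_V - 4q_X = 0 gives the reaction function q_X = (230 - 2q_V)/4.
Vertex substitutes q_X(q_V) into its own profit: π_V = q_V(304 - 2q_V - (230 - 2q_V)/2) - 74q_V = (189 - q_V)q_V - 74q_V.
Leader FOC: 115 - 2q_V = 0, so q_V = 115/2.
Then q_X = (230 - 2·(115/2))/4 = 115/4.
Total output Q = 345/4, so price P = 304 - 2·(345/4) = 263/2.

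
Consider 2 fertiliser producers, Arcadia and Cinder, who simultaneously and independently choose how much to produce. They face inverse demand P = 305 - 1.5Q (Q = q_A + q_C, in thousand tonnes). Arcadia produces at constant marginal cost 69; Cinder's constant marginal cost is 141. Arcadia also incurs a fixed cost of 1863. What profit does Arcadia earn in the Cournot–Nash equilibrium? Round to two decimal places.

Arcadia's profit: π_A = (305 - 1.5Q)q_A - (69q_A). Setting ∂π_A/∂q_A = 0: 236 - 3q_A - (3/2)(q_C) = 0.
Cinder's first-order condition: 164 - 3q_C - (3/2)(q_A) = 0.
Rearranging gives the reaction functions q_A = (236 - (3/2)q_C)/3 and q_C = (164 - (3/2)q_A)/3.
Substituting one into the other gives q_A = 616/9 and q_C = 184/9.
Price P = 305 - (3/2)·(800/9) = 515/3.
Arcadia's profit: (515/3 - 69)·(616/9) - 1863 = 5163.9630.

5163.96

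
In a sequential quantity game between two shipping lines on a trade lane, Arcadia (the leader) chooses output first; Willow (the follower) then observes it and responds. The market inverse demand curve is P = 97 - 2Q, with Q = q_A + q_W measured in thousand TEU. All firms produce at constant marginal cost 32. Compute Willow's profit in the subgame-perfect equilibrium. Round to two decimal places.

Solve by backward induction. Given q_A, the follower Willow maximises π_W = (97 - 2q_A - 2q_W)q_W - 32q_W.
∂π_W/∂q_W = 65 - 2q_A - 4q_W = 0 gives the reaction function q_W = (65 - 2q_A)/4.
Arcadia substitutes q_W(q_A) into its own profit: π_A = q_A(97 - 2q_A - (65 - 2q_A)/2) - 32q_A = (129/2 - q_A)q_A - 32q_A.
Maximising: ∂π_A/∂q_A = 65/2 - 2q_A = 0, giving q_A = 65/4.
Then q_W = (65 - 2·(65/4))/4 = 65/8.
Price P = 97 - 2·(195/8) = 193/4.
Willow's profit: (193/4 - 32)·(65/8) = 132.0313.

132.03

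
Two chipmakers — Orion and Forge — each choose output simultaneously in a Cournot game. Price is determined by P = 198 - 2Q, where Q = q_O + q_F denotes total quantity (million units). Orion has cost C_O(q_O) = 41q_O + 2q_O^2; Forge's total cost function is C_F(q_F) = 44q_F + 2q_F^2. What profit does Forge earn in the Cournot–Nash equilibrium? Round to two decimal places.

936.36

Orion's profit: π_O = (198 - 2Q)q_O - (41q_O + 2q_O²). Setting ∂π_O/∂q_O = 0: 157 - 8q_O - 2(q_F) = 0.
Forge's profit: π_F = (198 - 2Q)q_F - (44q_F + 2q_F²). Setting ∂π_F/∂q_F = 0: 154 - 8q_F - 2(q_O) = 0.
Best responses: q_O = (157 - 2q_F)/8, q_F = (154 - 2q_O)/8.
Substituting one into the other gives q_O = 79/5 and q_F = 153/10.
Price P = 198 - 2·(311/10) = 679/5.
Forge's profit: (679/5)·(153/10) - 44·(153/10) - 2(153/10)² = 936.3600.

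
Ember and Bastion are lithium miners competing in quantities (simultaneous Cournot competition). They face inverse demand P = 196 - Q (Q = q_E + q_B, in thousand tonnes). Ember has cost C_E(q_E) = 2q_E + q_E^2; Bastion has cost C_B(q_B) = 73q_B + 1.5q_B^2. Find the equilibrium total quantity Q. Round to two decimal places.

Ember's profit: π_E = (196 - Q)q_E - (2q_E + q_E²). Setting ∂π_E/∂q_E = 0: 194 - 4q_E - (q_B) = 0.
Bastion's first-order condition: 123 - 5q_B - (q_E) = 0.
Best responses: q_E = (194 - q_B)/4, q_B = (123 - q_E)/5.
Solving the pair: q_E = 847/19, q_B = 298/19.
Total output Q = 847/19 + 298/19 = 1145/19.

60.26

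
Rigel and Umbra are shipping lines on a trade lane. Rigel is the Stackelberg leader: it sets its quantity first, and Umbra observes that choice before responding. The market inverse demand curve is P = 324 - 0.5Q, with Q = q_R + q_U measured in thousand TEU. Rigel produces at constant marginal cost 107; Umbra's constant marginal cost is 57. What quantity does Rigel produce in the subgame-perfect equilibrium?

The follower Umbra best-responds to any q_R: π_U = (324 - 0.5Q)q_U - 57q_U.
Setting the follower's marginal profit to zero, 267 - (1/2)q_R - q_U = 0, i.e. q_U = (267 - (1/2)q_R).
Rigel substitutes q_U(q_R) into its own profit: π_R = q_R(324 - (1/2)q_R - (267 - (1/2)q_R)/2) - 107q_R = (381/2 - (1/4)q_R)q_R - 107q_R.
The leader's first-order condition 167/2 - (1/2)q_R = 0 yields q_R = 167.
Then q_U = (267 - (1/2)·167) = 367/2.

167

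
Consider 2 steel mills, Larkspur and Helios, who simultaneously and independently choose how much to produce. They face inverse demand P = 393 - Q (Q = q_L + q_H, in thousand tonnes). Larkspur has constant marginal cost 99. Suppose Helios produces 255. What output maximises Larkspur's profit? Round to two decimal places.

19.50

With the rival's output fixed at 255, Larkspur's profit is π_L = (393 - 255 - q_L)q_L - (99q_L) = (138 - q_L)q_L - (99q_L).
∂π_L/∂q_L = 39 - 2q_L = 0, so q_L = 39/2.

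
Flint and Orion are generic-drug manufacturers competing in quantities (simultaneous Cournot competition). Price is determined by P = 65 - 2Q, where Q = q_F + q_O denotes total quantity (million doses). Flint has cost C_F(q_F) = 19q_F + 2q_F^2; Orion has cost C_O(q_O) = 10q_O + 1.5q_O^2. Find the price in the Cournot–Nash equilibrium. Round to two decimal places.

43.46

Flint's profit: π_F = (65 - 2Q)q_F - (19q_F + 2q_F²). Setting ∂π_F/∂q_F = 0: 46 - 8q_F - 2(q_O) = 0.
Orion's first-order condition: 55 - 7q_O - 2(q_F) = 0.
So q_F = (46 - 2q_O)/8 and q_O = (55 - 2q_F)/7.
Solving the pair: q_F = 53/13, q_O = 87/13.
Total output Q = 140/13, so price P = 65 - 2·(140/13) = 565/13.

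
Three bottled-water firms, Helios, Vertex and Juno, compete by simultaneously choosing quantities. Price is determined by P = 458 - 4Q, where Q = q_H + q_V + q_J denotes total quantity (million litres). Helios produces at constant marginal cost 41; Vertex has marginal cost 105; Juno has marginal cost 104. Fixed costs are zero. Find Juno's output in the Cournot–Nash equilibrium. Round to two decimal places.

18.25

Helios's profit: π_H = (458 - 4Q)q_H - (41q_H). Setting ∂π_H/∂q_H = 0: 417 - 8q_H - 4(q_V + q_J) = 0.
Vertex's profit: π_V = (458 - 4Q)q_V - (105q_V). Setting ∂π_V/∂q_V = 0: 353 - 8q_V - 4(q_H + q_J) = 0.
Juno's first-order condition: 354 - 8q_J - 4(q_H + q_V) = 0.
Summing all 3 equations gives 1124 − 16Q = 0, hence Q = 281/4.
Back-substituting: q_H = (417 − 281)/4 = 34, q_V = (353 − 281)/4 = 18, q_J = (354 − 281)/4 = 73/4.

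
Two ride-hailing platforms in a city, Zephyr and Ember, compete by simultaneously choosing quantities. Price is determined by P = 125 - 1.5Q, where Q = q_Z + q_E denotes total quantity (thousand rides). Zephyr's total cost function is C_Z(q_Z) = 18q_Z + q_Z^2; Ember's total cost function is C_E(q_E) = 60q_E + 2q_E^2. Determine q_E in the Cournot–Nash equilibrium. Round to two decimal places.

Zephyr's profit: π_Z = (125 - 1.5Q)q_Z - (18q_Z + q_Z²). Setting ∂π_Z/∂q_Z = 0: 107 - 5q_Z - (3/2)(q_E) = 0.
Ember's first-order condition: 65 - 7q_E - (3/2)(q_Z) = 0.
So q_Z = (107 - (3/2)q_E)/5 and q_E = (65 - (3/2)q_Z)/7.
Solving the pair: q_Z = 19.8931, q_E = 658/131.

5.02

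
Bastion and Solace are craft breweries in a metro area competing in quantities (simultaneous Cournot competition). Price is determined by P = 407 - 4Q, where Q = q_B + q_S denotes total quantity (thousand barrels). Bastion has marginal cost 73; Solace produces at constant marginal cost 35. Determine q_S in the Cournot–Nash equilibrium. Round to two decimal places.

Bastion's profit: π_B = (407 - 4Q)q_B - (73q_B). Setting ∂π_B/∂q_B = 0: 334 - 8q_B - 4(q_S) = 0.
Solace's profit: π_S = (407 - 4Q)q_S - (35q_S). Setting ∂π_S/∂q_S = 0: 372 - 8q_S - 4(q_B) = 0.
Rearranging gives the reaction functions q_B = (334 - 4q_S)/8 and q_S = (372 - 4q_B)/8.
Substituting one into the other gives q_B = 74/3 and q_S = 205/6.

34.17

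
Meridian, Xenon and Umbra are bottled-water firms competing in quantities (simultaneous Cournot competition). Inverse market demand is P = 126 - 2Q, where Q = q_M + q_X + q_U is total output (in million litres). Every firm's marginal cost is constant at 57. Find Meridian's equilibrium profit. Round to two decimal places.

148.78

Each firm earns π_i = (126 - 2Q)q_i - 57q_i.
Setting ∂π_i/∂q_i = 0 with rivals' quantities fixed: 69 - 4q_i - 2·Σ_{j≠i} q_j = 0.
With identical firms every q_j equals q_i, so Σ_{j≠i} q_j = 2q_i and 69 = 8q_i, giving q_i = 69/8.
Price P = 126 - 2·(207/8) = 297/4.
Meridian's profit: (297/4 - 57)·(69/8) = 148.7813.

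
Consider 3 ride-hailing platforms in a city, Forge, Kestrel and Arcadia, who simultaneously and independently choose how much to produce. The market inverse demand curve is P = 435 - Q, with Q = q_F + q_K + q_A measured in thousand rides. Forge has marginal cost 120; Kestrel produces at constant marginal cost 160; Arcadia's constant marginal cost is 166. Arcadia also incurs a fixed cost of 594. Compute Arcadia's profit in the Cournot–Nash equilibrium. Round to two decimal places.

2349.06

Forge's profit: π_F = (435 - Q)q_F - (120q_F). Setting ∂π_F/∂q_F = 0: 315 - 2q_F - (q_K + q_A) = 0.
Kestrel's first-order condition: 275 - 2q_K - (q_F + q_A) = 0.
Arcadia's first-order condition: 269 - 2q_A - (q_F + q_K) = 0.
Adding the 3 conditions: 859 − 2Q − 2Q = 0, i.e. Q = 859/4.
Back-substituting: q_F = (315 − 859/4) = 401/4, q_K = (275 − 859/4) = 241/4, q_A = (269 − 859/4) = 217/4.
Price P = 435 - 859/4 = 881/4.
Arcadia's profit: (881/4 - 166)·(217/4) - 594 = 2349.0625.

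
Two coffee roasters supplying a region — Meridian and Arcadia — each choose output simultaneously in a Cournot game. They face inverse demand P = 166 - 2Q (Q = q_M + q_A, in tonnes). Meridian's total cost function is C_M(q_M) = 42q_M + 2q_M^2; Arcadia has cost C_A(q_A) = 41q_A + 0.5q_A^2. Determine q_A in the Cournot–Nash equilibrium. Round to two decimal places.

20.89

Meridian's profit: π_M = (166 - 2Q)q_M - (42q_M + 2q_M²). Setting ∂π_M/∂q_M = 0: 124 - 8q_M - 2(q_A) = 0.
Arcadia's first-order condition: 125 - 5q_A - 2(q_M) = 0.
Best responses: q_M = (124 - 2q_A)/8, q_A = (125 - 2q_M)/5.
Solving the pair: q_M = 185/18, q_A = 188/9.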